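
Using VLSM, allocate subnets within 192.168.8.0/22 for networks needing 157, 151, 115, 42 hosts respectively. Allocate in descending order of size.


157 hosts -> /24 (254 usable): 192.168.8.0/24
151 hosts -> /24 (254 usable): 192.168.9.0/24
115 hosts -> /25 (126 usable): 192.168.10.0/25
42 hosts -> /26 (62 usable): 192.168.10.128/26
Allocation: 192.168.8.0/24 (157 hosts, 254 usable); 192.168.9.0/24 (151 hosts, 254 usable); 192.168.10.0/25 (115 hosts, 126 usable); 192.168.10.128/26 (42 hosts, 62 usable)


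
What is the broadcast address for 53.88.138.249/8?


Network: 53.0.0.0/8
Host bits = 24
Set all host bits to 1:
Broadcast: 53.255.255.255


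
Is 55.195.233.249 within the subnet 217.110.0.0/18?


Subnet network: 217.110.0.0
Test IP AND mask: 55.195.192.0
No, 55.195.233.249 is not in 217.110.0.0/18


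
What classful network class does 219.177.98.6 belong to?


First octet: 219
Binary: 11011011
110xxxxx -> Class C (192-223)
Class C, default mask 255.255.255.0 (/24)


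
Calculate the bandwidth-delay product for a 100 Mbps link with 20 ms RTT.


BDP = bandwidth * RTT
= 100 Mbps * 20 ms
= 100 * 1e6 * 20 / 1000 bits
= 2000000 bits
= 250000 bytes
= 244.1406 KB
BDP = 2000000 bits (250000 bytes)


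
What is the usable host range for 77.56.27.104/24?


Network: 77.56.27.0
Broadcast: 77.56.27.255
First usable = network + 1
Last usable = broadcast - 1
Range: 77.56.27.1 to 77.56.27.254


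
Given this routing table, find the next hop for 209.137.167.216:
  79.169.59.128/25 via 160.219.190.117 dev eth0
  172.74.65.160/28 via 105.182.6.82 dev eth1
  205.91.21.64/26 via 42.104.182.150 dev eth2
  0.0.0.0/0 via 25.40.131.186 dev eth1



Longest prefix match for 209.137.167.216:
  /25 79.169.59.128: no
  /28 172.74.65.160: no
  /26 205.91.21.64: no
  /0 0.0.0.0: MATCH
Selected: next-hop 25.40.131.186 via eth1 (matched /0)


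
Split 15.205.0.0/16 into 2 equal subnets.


New prefix = 16 + 1 = 17
Each subnet has 32768 addresses
  15.205.0.0/17
  15.205.128.0/17
Subnets: 15.205.0.0/17, 15.205.128.0/17


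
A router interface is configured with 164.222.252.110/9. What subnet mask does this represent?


/9 means 9 network bits, 23 host bits
Binary: 11111111100000000000000000000000
Mask: 255.128.0.0


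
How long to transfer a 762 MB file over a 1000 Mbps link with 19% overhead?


Effective throughput = 1000 * (1 - 19/100) = 810 Mbps
File size in Mb = 762 * 8 = 6096 Mb
Time = 6096 / 810
Time = 7.5259 seconds


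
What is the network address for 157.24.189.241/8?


IP:   10011101.00011000.10111101.11110001
Mask: 11111111.00000000.00000000.00000000
AND operation:
Net:  10011101.00000000.00000000.00000000
Network: 157.0.0.0/8


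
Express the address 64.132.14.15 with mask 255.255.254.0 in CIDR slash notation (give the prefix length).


Binary: 11111111.11111111.11111110.00000000
Count leading 1s
Prefix: /23


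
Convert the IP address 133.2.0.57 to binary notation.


133 = 10000101
2 = 00000010
0 = 00000000
57 = 00111001
Binary: 10000101.00000010.00000000.00111001


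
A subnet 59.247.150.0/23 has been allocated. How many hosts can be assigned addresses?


Host bits = 32 - 23 = 9
Total addresses = 2^9 = 512
Usable = total - 2 (network and broadcast)
Usable hosts: 510


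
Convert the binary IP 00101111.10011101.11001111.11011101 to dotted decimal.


00101111 = 47
10011101 = 157
11001111 = 207
11011101 = 221
IP: 47.157.207.221


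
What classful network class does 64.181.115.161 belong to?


First octet: 64
Binary: 01000000
0xxxxxxx -> Class A (1-126)
Class A, default mask 255.0.0.0 (/8)


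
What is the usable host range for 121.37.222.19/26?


Network: 121.37.222.0
Broadcast: 121.37.222.63
First usable = network + 1
Last usable = broadcast - 1
Range: 121.37.222.1 to 121.37.222.62


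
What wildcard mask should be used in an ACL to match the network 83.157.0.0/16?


Subnet mask: 255.255.0.0
Wildcard = 255.255.255.255 - subnet mask
255 - 255 = 0
255 - 255 = 0
255 - 0 = 255
255 - 0 = 255
Wildcard: 0.0.255.255


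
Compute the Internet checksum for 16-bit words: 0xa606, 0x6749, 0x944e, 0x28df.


Sum all words (with carry folding):
+ 0xa606 = 0xa606
+ 0x6749 = 0x0d50
+ 0x944e = 0xa19e
+ 0x28df = 0xca7d
One's complement: ~0xca7d
Checksum = 0x3582


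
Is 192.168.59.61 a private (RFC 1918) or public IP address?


RFC 1918 private ranges:
  10.0.0.0/8 (10.0.0.0 - 10.255.255.255)
  172.16.0.0/12 (172.16.0.0 - 172.31.255.255)
  192.168.0.0/16 (192.168.0.0 - 192.168.255.255)
Private (in 192.168.0.0/16)


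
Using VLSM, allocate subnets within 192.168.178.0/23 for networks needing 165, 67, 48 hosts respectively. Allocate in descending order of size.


165 hosts -> /24 (254 usable): 192.168.178.0/24
67 hosts -> /25 (126 usable): 192.168.179.0/25
48 hosts -> /26 (62 usable): 192.168.179.128/26
Allocation: 192.168.178.0/24 (165 hosts, 254 usable); 192.168.179.0/25 (67 hosts, 126 usable); 192.168.179.128/26 (48 hosts, 62 usable)


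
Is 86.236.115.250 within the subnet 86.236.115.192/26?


Subnet network: 86.236.115.192
Test IP AND mask: 86.236.115.192
Yes, 86.236.115.250 is in 86.236.115.192/26


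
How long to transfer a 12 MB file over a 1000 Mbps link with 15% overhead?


Effective throughput = 1000 * (1 - 15/100) = 850 Mbps
File size in Mb = 12 * 8 = 96 Mb
Time = 96 / 850
Time = 0.1129 seconds


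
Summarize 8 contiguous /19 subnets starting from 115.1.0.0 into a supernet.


Original prefix: /19
Number of subnets: 8 = 2^3
New prefix = 19 - 3 = 16
Supernet: 115.1.0.0/16


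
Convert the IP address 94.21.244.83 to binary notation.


94 = 01011110
21 = 00010101
244 = 11110100
83 = 01010011
Binary: 01011110.00010101.11110100.01010011


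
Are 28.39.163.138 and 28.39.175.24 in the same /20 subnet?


Mask: 255.255.240.0
28.39.163.138 AND mask = 28.39.160.0
28.39.175.24 AND mask = 28.39.160.0
Yes, same subnet (28.39.160.0)


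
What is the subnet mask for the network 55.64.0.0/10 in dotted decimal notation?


/10 means 10 network bits, 22 host bits
Binary: 11111111110000000000000000000000
Mask: 255.192.0.0


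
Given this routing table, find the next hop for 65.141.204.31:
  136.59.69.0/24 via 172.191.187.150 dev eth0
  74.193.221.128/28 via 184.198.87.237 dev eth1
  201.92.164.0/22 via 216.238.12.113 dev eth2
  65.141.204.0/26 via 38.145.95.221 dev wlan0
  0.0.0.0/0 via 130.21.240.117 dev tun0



Longest prefix match for 65.141.204.31:
  /24 136.59.69.0: no
  /28 74.193.221.128: no
  /22 201.92.164.0: no
  /26 65.141.204.0: MATCH
  /0 0.0.0.0: MATCH
Selected: next-hop 38.145.95.221 via wlan0 (matched /26)


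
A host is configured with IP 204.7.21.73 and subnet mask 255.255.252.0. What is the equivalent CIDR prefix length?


Binary: 11111111.11111111.11111100.00000000
Count leading 1s
Prefix: /22


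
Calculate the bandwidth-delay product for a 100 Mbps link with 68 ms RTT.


BDP = bandwidth * RTT
= 100 Mbps * 68 ms
= 100 * 1e6 * 68 / 1000 bits
= 6800000 bits
= 850000 bytes
= 830.0781 KB
BDP = 6800000 bits (850000 bytes)


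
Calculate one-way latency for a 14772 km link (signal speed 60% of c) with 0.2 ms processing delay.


Speed = 0.6 * 3e5 km/s = 180000 km/s
Propagation delay = 14772 / 180000 = 0.0821 s = 82.0667 ms
Processing delay = 0.2 ms
Total one-way latency = 82.2667 ms


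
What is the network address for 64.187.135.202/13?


IP:   01000000.10111011.10000111.11001010
Mask: 11111111.11111000.00000000.00000000
AND operation:
Net:  01000000.10111000.00000000.00000000
Network: 64.184.0.0/13


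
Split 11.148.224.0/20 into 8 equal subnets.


New prefix = 20 + 3 = 23
Each subnet has 512 addresses
  11.148.224.0/23
  11.148.226.0/23
  11.148.228.0/23
  11.148.230.0/23
  11.148.232.0/23
  11.148.234.0/23
  11.148.236.0/23
  11.148.238.0/23
Subnets: 11.148.224.0/23, 11.148.226.0/23, 11.148.228.0/23, 11.148.230.0/23, 11.148.232.0/23, 11.148.234.0/23, 11.148.236.0/23, 11.148.238.0/23


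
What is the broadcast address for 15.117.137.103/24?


Network: 15.117.137.0/24
Host bits = 8
Set all host bits to 1:
Broadcast: 15.117.137.255


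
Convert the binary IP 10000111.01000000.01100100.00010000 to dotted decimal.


10000111 = 135
01000000 = 64
01100100 = 100
00010000 = 16
IP: 135.64.100.16


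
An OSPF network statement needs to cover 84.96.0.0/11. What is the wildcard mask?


Subnet mask: 255.224.0.0
Wildcard = 255.255.255.255 - subnet mask
255 - 255 = 0
255 - 224 = 31
255 - 0 = 255
255 - 0 = 255
Wildcard: 0.31.255.255


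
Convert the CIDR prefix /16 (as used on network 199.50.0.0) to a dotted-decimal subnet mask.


/16 means 16 network bits, 16 host bits
Binary: 11111111111111110000000000000000
Mask: 255.255.0.0


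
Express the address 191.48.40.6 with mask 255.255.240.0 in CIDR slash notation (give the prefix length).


Binary: 11111111.11111111.11110000.00000000
Count leading 1s
Prefix: /20


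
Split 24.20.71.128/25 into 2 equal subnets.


New prefix = 25 + 1 = 26
Each subnet has 64 addresses
  24.20.71.128/26
  24.20.71.192/26
Subnets: 24.20.71.128/26, 24.20.71.192/26


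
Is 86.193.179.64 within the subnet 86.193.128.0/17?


Subnet network: 86.193.128.0
Test IP AND mask: 86.193.128.0
Yes, 86.193.179.64 is in 86.193.128.0/17


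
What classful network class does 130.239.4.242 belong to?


First octet: 130
Binary: 10000010
10xxxxxx -> Class B (128-191)
Class B, default mask 255.255.0.0 (/16)


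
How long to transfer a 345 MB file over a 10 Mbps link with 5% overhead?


Effective throughput = 10 * (1 - 5/100) = 9.5 Mbps
File size in Mb = 345 * 8 = 2760 Mb
Time = 2760 / 9.5
Time = 290.5263 seconds


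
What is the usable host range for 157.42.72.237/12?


Network: 157.32.0.0
Broadcast: 157.47.255.255
First usable = network + 1
Last usable = broadcast - 1
Range: 157.32.0.1 to 157.47.255.254


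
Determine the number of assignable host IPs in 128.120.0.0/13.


Host bits = 32 - 13 = 19
Total addresses = 2^19 = 524288
Usable = total - 2 (network and broadcast)
Usable hosts: 524286


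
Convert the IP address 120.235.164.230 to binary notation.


120 = 01111000
235 = 11101011
164 = 10100100
230 = 11100110
Binary: 01111000.11101011.10100100.11100110


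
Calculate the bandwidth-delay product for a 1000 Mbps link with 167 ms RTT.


BDP = bandwidth * RTT
= 1000 Mbps * 167 ms
= 1000 * 1e6 * 167 / 1000 bits
= 167000000 bits
= 20875000 bytes
= 20385.7422 KB
BDP = 167000000 bits (20875000 bytes)


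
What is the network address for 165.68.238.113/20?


IP:   10100101.01000100.11101110.01110001
Mask: 11111111.11111111.11110000.00000000
AND operation:
Net:  10100101.01000100.11100000.00000000
Network: 165.68.224.0/20


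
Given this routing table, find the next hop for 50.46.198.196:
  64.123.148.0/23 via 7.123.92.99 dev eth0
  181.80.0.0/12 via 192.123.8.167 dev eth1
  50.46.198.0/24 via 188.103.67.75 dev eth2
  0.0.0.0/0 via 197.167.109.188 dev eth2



Longest prefix match for 50.46.198.196:
  /23 64.123.148.0: no
  /12 181.80.0.0: no
  /24 50.46.198.0: MATCH
  /0 0.0.0.0: MATCH
Selected: next-hop 188.103.67.75 via eth2 (matched /24)


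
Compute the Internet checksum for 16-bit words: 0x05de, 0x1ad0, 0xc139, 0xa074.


Sum all words (with carry folding):
+ 0x05de = 0x05de
+ 0x1ad0 = 0x20ae
+ 0xc139 = 0xe1e7
+ 0xa074 = 0x825c
One's complement: ~0x825c
Checksum = 0x7da3


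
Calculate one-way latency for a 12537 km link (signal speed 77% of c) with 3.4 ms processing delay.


Speed = 0.77 * 3e5 km/s = 231000 km/s
Propagation delay = 12537 / 231000 = 0.0543 s = 54.2727 ms
Processing delay = 3.4 ms
Total one-way latency = 57.6727 ms


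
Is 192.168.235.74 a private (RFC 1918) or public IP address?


RFC 1918 private ranges:
  10.0.0.0/8 (10.0.0.0 - 10.255.255.255)
  172.16.0.0/12 (172.16.0.0 - 172.31.255.255)
  192.168.0.0/16 (192.168.0.0 - 192.168.255.255)
Private (in 192.168.0.0/16)


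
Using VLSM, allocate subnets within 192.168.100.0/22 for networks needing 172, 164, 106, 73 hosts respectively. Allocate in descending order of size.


172 hosts -> /24 (254 usable): 192.168.100.0/24
164 hosts -> /24 (254 usable): 192.168.101.0/24
106 hosts -> /25 (126 usable): 192.168.102.0/25
73 hosts -> /25 (126 usable): 192.168.102.128/25
Allocation: 192.168.100.0/24 (172 hosts, 254 usable); 192.168.101.0/24 (164 hosts, 254 usable); 192.168.102.0/25 (106 hosts, 126 usable); 192.168.102.128/25 (73 hosts, 126 usable)


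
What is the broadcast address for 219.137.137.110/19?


Network: 219.137.128.0/19
Host bits = 13
Set all host bits to 1:
Broadcast: 219.137.159.255


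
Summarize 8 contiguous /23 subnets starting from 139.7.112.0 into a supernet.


Original prefix: /23
Number of subnets: 8 = 2^3
New prefix = 23 - 3 = 20
Supernet: 139.7.112.0/20


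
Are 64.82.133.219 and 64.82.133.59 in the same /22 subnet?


Mask: 255.255.252.0
64.82.133.219 AND mask = 64.82.132.0
64.82.133.59 AND mask = 64.82.132.0
Yes, same subnet (64.82.132.0)


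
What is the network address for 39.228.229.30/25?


IP:   00100111.11100100.11100101.00011110
Mask: 11111111.11111111.11111111.10000000
AND operation:
Net:  00100111.11100100.11100101.00000000
Network: 39.228.229.0/25


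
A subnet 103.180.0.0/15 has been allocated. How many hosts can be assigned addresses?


Host bits = 32 - 15 = 17
Total addresses = 2^17 = 131072
Usable = total - 2 (network and broadcast)
Usable hosts: 131070


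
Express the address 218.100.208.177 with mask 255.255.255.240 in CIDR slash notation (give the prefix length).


Binary: 11111111.11111111.11111111.11110000
Count leading 1s
Prefix: /28


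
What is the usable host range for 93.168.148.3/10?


Network: 93.128.0.0
Broadcast: 93.191.255.255
First usable = network + 1
Last usable = broadcast - 1
Range: 93.128.0.1 to 93.191.255.254


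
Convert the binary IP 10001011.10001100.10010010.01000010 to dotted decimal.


10001011 = 139
10001100 = 140
10010010 = 146
01000010 = 66
IP: 139.140.146.66


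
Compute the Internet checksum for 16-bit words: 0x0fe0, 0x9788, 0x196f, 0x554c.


Sum all words (with carry folding):
+ 0x0fe0 = 0x0fe0
+ 0x9788 = 0xa768
+ 0x196f = 0xc0d7
+ 0x554c = 0x1624
One's complement: ~0x1624
Checksum = 0xe9db


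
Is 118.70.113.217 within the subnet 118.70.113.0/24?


Subnet network: 118.70.113.0
Test IP AND mask: 118.70.113.0
Yes, 118.70.113.217 is in 118.70.113.0/24


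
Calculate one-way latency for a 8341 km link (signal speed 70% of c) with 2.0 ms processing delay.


Speed = 0.7 * 3e5 km/s = 210000 km/s
Propagation delay = 8341 / 210000 = 0.0397 s = 39.719 ms
Processing delay = 2.0 ms
Total one-way latency = 41.719 ms


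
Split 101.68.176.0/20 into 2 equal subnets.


New prefix = 20 + 1 = 21
Each subnet has 2048 addresses
  101.68.176.0/21
  101.68.184.0/21
Subnets: 101.68.176.0/21, 101.68.184.0/21


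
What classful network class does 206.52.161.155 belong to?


First octet: 206
Binary: 11001110
110xxxxx -> Class C (192-223)
Class C, default mask 255.255.255.0 (/24)


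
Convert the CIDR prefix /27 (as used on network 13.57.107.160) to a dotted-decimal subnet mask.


/27 means 27 network bits, 5 host bits
Binary: 11111111111111111111111111100000
Mask: 255.255.255.224


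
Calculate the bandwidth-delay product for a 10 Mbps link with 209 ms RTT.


BDP = bandwidth * RTT
= 10 Mbps * 209 ms
= 10 * 1e6 * 209 / 1000 bits
= 2090000 bits
= 261250 bytes
= 255.127 KB
BDP = 2090000 bits (261250 bytes)


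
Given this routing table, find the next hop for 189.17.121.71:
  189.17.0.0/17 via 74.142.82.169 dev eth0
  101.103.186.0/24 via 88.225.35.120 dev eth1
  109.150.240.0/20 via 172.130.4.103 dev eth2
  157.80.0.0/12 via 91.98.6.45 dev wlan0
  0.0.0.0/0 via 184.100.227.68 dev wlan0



Longest prefix match for 189.17.121.71:
  /17 189.17.0.0: MATCH
  /24 101.103.186.0: no
  /20 109.150.240.0: no
  /12 157.80.0.0: no
  /0 0.0.0.0: MATCH
Selected: next-hop 74.142.82.169 via eth0 (matched /17)


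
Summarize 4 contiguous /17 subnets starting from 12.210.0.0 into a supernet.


Original prefix: /17
Number of subnets: 4 = 2^2
New prefix = 17 - 2 = 15
Supernet: 12.210.0.0/15


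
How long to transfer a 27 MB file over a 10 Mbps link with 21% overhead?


Effective throughput = 10 * (1 - 21/100) = 7.9 Mbps
File size in Mb = 27 * 8 = 216 Mb
Time = 216 / 7.9
Time = 27.3418 seconds


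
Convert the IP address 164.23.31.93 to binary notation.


164 = 10100100
23 = 00010111
31 = 00011111
93 = 01011101
Binary: 10100100.00010111.00011111.01011101


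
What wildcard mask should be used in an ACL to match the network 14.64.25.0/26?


Subnet mask: 255.255.255.192
Wildcard = 255.255.255.255 - subnet mask
255 - 255 = 0
255 - 255 = 0
255 - 255 = 0
255 - 192 = 63
Wildcard: 0.0.0.63


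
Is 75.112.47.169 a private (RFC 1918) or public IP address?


RFC 1918 private ranges:
  10.0.0.0/8 (10.0.0.0 - 10.255.255.255)
  172.16.0.0/12 (172.16.0.0 - 172.31.255.255)
  192.168.0.0/16 (192.168.0.0 - 192.168.255.255)
Public (not in any RFC 1918 range)


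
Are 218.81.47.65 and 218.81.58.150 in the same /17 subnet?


Mask: 255.255.128.0
218.81.47.65 AND mask = 218.81.0.0
218.81.58.150 AND mask = 218.81.0.0
Yes, same subnet (218.81.0.0)


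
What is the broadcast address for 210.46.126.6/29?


Network: 210.46.126.0/29
Host bits = 3
Set all host bits to 1:
Broadcast: 210.46.126.7


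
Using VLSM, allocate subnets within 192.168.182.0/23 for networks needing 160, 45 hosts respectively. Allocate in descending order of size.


160 hosts -> /24 (254 usable): 192.168.182.0/24
45 hosts -> /26 (62 usable): 192.168.183.0/26
Allocation: 192.168.182.0/24 (160 hosts, 254 usable); 192.168.183.0/26 (45 hosts, 62 usable)


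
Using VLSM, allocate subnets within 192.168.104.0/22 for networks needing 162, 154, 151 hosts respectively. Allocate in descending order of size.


162 hosts -> /24 (254 usable): 192.168.104.0/24
154 hosts -> /24 (254 usable): 192.168.105.0/24
151 hosts -> /24 (254 usable): 192.168.106.0/24
Allocation: 192.168.104.0/24 (162 hosts, 254 usable); 192.168.105.0/24 (154 hosts, 254 usable); 192.168.106.0/24 (151 hosts, 254 usable)


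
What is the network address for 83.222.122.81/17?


IP:   01010011.11011110.01111010.01010001
Mask: 11111111.11111111.10000000.00000000
AND operation:
Net:  01010011.11011110.00000000.00000000
Network: 83.222.0.0/17


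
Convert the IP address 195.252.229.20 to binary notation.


195 = 11000011
252 = 11111100
229 = 11100101
20 = 00010100
Binary: 11000011.11111100.11100101.00010100


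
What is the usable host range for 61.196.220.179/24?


Network: 61.196.220.0
Broadcast: 61.196.220.255
First usable = network + 1
Last usable = broadcast - 1
Range: 61.196.220.1 to 61.196.220.254


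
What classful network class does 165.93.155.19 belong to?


First octet: 165
Binary: 10100101
10xxxxxx -> Class B (128-191)
Class B, default mask 255.255.0.0 (/16)


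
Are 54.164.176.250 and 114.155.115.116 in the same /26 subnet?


Mask: 255.255.255.192
54.164.176.250 AND mask = 54.164.176.192
114.155.115.116 AND mask = 114.155.115.64
No, different subnets (54.164.176.192 vs 114.155.115.64)


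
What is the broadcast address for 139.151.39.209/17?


Network: 139.151.0.0/17
Host bits = 15
Set all host bits to 1:
Broadcast: 139.151.127.255


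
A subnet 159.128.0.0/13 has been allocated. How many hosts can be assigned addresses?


Host bits = 32 - 13 = 19
Total addresses = 2^19 = 524288
Usable = total - 2 (network and broadcast)
Usable hosts: 524286


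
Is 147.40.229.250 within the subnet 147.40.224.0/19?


Subnet network: 147.40.224.0
Test IP AND mask: 147.40.224.0
Yes, 147.40.229.250 is in 147.40.224.0/19


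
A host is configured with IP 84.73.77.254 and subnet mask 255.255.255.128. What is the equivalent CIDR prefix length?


Binary: 11111111.11111111.11111111.10000000
Count leading 1s
Prefix: /25


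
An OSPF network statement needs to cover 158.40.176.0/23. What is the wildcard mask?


Subnet mask: 255.255.254.0
Wildcard = 255.255.255.255 - subnet mask
255 - 255 = 0
255 - 255 = 0
255 - 254 = 1
255 - 0 = 255
Wildcard: 0.0.1.255


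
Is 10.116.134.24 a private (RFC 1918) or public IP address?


RFC 1918 private ranges:
  10.0.0.0/8 (10.0.0.0 - 10.255.255.255)
  172.16.0.0/12 (172.16.0.0 - 172.31.255.255)
  192.168.0.0/16 (192.168.0.0 - 192.168.255.255)
Private (in 10.0.0.0/8)


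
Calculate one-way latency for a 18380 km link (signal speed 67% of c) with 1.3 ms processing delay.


Speed = 0.67 * 3e5 km/s = 201000 km/s
Propagation delay = 18380 / 201000 = 0.0914 s = 91.4428 ms
Processing delay = 1.3 ms
Total one-way latency = 92.7428 ms


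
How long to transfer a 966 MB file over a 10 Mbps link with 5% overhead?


Effective throughput = 10 * (1 - 5/100) = 9.5 Mbps
File size in Mb = 966 * 8 = 7728 Mb
Time = 7728 / 9.5
Time = 813.4737 seconds


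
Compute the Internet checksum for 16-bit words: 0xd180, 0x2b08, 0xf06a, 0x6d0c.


Sum all words (with carry folding):
+ 0xd180 = 0xd180
+ 0x2b08 = 0xfc88
+ 0xf06a = 0xecf3
+ 0x6d0c = 0x5a00
One's complement: ~0x5a00
Checksum = 0xa5ff


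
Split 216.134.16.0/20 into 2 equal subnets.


New prefix = 20 + 1 = 21
Each subnet has 2048 addresses
  216.134.16.0/21
  216.134.24.0/21
Subnets: 216.134.16.0/21, 216.134.24.0/21


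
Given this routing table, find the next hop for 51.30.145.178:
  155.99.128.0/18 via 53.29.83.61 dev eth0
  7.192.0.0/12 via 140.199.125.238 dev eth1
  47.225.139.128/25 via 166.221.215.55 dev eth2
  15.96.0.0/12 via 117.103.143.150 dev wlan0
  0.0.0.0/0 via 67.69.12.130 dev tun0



Longest prefix match for 51.30.145.178:
  /18 155.99.128.0: no
  /12 7.192.0.0: no
  /25 47.225.139.128: no
  /12 15.96.0.0: no
  /0 0.0.0.0: MATCH
Selected: next-hop 67.69.12.130 via tun0 (matched /0)


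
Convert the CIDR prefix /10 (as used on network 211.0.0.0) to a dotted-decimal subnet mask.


/10 means 10 network bits, 22 host bits
Binary: 11111111110000000000000000000000
Mask: 255.192.0.0


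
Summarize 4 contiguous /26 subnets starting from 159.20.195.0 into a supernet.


Original prefix: /26
Number of subnets: 4 = 2^2
New prefix = 26 - 2 = 24
Supernet: 159.20.195.0/24


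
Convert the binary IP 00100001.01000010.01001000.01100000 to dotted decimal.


00100001 = 33
01000010 = 66
01001000 = 72
01100000 = 96
IP: 33.66.72.96


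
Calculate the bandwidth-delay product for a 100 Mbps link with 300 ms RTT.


BDP = bandwidth * RTT
= 100 Mbps * 300 ms
= 100 * 1e6 * 300 / 1000 bits
= 30000000 bits
= 3750000 bytes
= 3662.1094 KB
BDP = 30000000 bits (3750000 bytes)


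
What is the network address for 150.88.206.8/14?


IP:   10010110.01011000.11001110.00001000
Mask: 11111111.11111100.00000000.00000000
AND operation:
Net:  10010110.01011000.00000000.00000000
Network: 150.88.0.0/14


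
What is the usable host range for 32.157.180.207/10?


Network: 32.128.0.0
Broadcast: 32.191.255.255
First usable = network + 1
Last usable = broadcast - 1
Range: 32.128.0.1 to 32.191.255.254


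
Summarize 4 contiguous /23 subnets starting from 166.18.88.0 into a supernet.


Original prefix: /23
Number of subnets: 4 = 2^2
New prefix = 23 - 2 = 21
Supernet: 166.18.88.0/21


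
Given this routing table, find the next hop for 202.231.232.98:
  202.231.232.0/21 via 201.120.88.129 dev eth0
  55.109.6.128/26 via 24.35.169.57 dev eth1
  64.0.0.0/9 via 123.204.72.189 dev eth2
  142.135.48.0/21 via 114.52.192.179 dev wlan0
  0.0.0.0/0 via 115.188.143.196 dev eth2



Longest prefix match for 202.231.232.98:
  /21 202.231.232.0: MATCH
  /26 55.109.6.128: no
  /9 64.0.0.0: no
  /21 142.135.48.0: no
  /0 0.0.0.0: MATCH
Selected: next-hop 201.120.88.129 via eth0 (matched /21)


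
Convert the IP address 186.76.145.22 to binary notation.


186 = 10111010
76 = 01001100
145 = 10010001
22 = 00010110
Binary: 10111010.01001100.10010001.00010110


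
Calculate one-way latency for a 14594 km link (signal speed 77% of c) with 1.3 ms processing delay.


Speed = 0.77 * 3e5 km/s = 231000 km/s
Propagation delay = 14594 / 231000 = 0.0632 s = 63.1775 ms
Processing delay = 1.3 ms
Total one-way latency = 64.4775 ms


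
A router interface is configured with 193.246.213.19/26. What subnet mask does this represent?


/26 means 26 network bits, 6 host bits
Binary: 11111111111111111111111111000000
Mask: 255.255.255.192


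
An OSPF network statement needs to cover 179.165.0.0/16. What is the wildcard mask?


Subnet mask: 255.255.0.0
Wildcard = 255.255.255.255 - subnet mask
255 - 255 = 0
255 - 255 = 0
255 - 0 = 255
255 - 0 = 255
Wildcard: 0.0.255.255


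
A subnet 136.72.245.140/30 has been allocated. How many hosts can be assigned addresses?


Host bits = 32 - 30 = 2
Total addresses = 2^2 = 4
Usable = total - 2 (network and broadcast)
Usable hosts: 2


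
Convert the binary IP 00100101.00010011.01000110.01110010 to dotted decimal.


00100101 = 37
00010011 = 19
01000110 = 70
01110010 = 114
IP: 37.19.70.114


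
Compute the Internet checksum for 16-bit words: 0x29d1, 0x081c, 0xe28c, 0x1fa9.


Sum all words (with carry folding):
+ 0x29d1 = 0x29d1
+ 0x081c = 0x31ed
+ 0xe28c = 0x147a
+ 0x1fa9 = 0x3423
One's complement: ~0x3423
Checksum = 0xcbdc


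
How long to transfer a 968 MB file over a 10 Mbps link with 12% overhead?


Effective throughput = 10 * (1 - 12/100) = 8.8 Mbps
File size in Mb = 968 * 8 = 7744 Mb
Time = 7744 / 8.8
Time = 880.0 seconds


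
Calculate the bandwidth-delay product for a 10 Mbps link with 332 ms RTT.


BDP = bandwidth * RTT
= 10 Mbps * 332 ms
= 10 * 1e6 * 332 / 1000 bits
= 3320000 bits
= 415000 bytes
= 405.2734 KB
BDP = 3320000 bits (415000 bytes)


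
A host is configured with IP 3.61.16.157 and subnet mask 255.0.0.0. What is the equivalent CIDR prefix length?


Binary: 11111111.00000000.00000000.00000000
Count leading 1s
Prefix: /8


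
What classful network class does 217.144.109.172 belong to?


First octet: 217
Binary: 11011001
110xxxxx -> Class C (192-223)
Class C, default mask 255.255.255.0 (/24)


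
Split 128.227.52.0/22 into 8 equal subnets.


New prefix = 22 + 3 = 25
Each subnet has 128 addresses
  128.227.52.0/25
  128.227.52.128/25
  128.227.53.0/25
  128.227.53.128/25
  128.227.54.0/25
  128.227.54.128/25
  128.227.55.0/25
  128.227.55.128/25
Subnets: 128.227.52.0/25, 128.227.52.128/25, 128.227.53.0/25, 128.227.53.128/25, 128.227.54.0/25, 128.227.54.128/25, 128.227.55.0/25, 128.227.55.128/25


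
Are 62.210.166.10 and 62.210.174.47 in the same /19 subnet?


Mask: 255.255.224.0
62.210.166.10 AND mask = 62.210.160.0
62.210.174.47 AND mask = 62.210.160.0
Yes, same subnet (62.210.160.0)


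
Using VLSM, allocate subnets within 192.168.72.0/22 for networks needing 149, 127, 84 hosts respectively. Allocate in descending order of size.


149 hosts -> /24 (254 usable): 192.168.72.0/24
127 hosts -> /24 (254 usable): 192.168.73.0/24
84 hosts -> /25 (126 usable): 192.168.74.0/25
Allocation: 192.168.72.0/24 (149 hosts, 254 usable); 192.168.73.0/24 (127 hosts, 254 usable); 192.168.74.0/25 (84 hosts, 126 usable)


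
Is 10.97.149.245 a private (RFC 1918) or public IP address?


RFC 1918 private ranges:
  10.0.0.0/8 (10.0.0.0 - 10.255.255.255)
  172.16.0.0/12 (172.16.0.0 - 172.31.255.255)
  192.168.0.0/16 (192.168.0.0 - 192.168.255.255)
Private (in 10.0.0.0/8)


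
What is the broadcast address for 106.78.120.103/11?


Network: 106.64.0.0/11
Host bits = 21
Set all host bits to 1:
Broadcast: 106.95.255.255


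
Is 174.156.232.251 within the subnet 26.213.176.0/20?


Subnet network: 26.213.176.0
Test IP AND mask: 174.156.224.0
No, 174.156.232.251 is not in 26.213.176.0/20


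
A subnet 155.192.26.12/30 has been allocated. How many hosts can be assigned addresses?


Host bits = 32 - 30 = 2
Total addresses = 2^2 = 4
Usable = total - 2 (network and broadcast)
Usable hosts: 2


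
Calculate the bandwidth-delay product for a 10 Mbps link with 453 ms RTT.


BDP = bandwidth * RTT
= 10 Mbps * 453 ms
= 10 * 1e6 * 453 / 1000 bits
= 4530000 bits
= 566250 bytes
= 552.9785 KB
BDP = 4530000 bits (566250 bytes)


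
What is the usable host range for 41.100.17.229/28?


Network: 41.100.17.224
Broadcast: 41.100.17.239
First usable = network + 1
Last usable = broadcast - 1
Range: 41.100.17.225 to 41.100.17.238


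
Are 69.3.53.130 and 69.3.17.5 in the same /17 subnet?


Mask: 255.255.128.0
69.3.53.130 AND mask = 69.3.0.0
69.3.17.5 AND mask = 69.3.0.0
Yes, same subnet (69.3.0.0)


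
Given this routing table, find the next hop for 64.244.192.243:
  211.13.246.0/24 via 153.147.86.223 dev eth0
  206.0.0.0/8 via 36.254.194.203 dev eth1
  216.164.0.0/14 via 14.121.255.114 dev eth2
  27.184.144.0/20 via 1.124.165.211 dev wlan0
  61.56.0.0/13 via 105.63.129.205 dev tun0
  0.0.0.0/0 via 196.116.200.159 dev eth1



Longest prefix match for 64.244.192.243:
  /24 211.13.246.0: no
  /8 206.0.0.0: no
  /14 216.164.0.0: no
  /20 27.184.144.0: no
  /13 61.56.0.0: no
  /0 0.0.0.0: MATCH
Selected: next-hop 196.116.200.159 via eth1 (matched /0)


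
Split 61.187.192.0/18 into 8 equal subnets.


New prefix = 18 + 3 = 21
Each subnet has 2048 addresses
  61.187.192.0/21
  61.187.200.0/21
  61.187.208.0/21
  61.187.216.0/21
  61.187.224.0/21
  61.187.232.0/21
  61.187.240.0/21
  61.187.248.0/21
Subnets: 61.187.192.0/21, 61.187.200.0/21, 61.187.208.0/21, 61.187.216.0/21, 61.187.224.0/21, 61.187.232.0/21, 61.187.240.0/21, 61.187.248.0/21


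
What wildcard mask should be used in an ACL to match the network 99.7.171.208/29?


Subnet mask: 255.255.255.248
Wildcard = 255.255.255.255 - subnet mask
255 - 255 = 0
255 - 255 = 0
255 - 255 = 0
255 - 248 = 7
Wildcard: 0.0.0.7


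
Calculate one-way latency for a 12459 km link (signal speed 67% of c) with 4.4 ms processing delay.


Speed = 0.67 * 3e5 km/s = 201000 km/s
Propagation delay = 12459 / 201000 = 0.062 s = 61.9851 ms
Processing delay = 4.4 ms
Total one-way latency = 66.3851 ms


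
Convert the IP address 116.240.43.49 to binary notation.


116 = 01110100
240 = 11110000
43 = 00101011
49 = 00110001
Binary: 01110100.11110000.00101011.00110001


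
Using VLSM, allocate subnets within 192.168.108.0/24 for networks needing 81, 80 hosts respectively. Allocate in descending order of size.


81 hosts -> /25 (126 usable): 192.168.108.0/25
80 hosts -> /25 (126 usable): 192.168.108.128/25
Allocation: 192.168.108.0/25 (81 hosts, 126 usable); 192.168.108.128/25 (80 hosts, 126 usable)


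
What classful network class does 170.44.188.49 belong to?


First octet: 170
Binary: 10101010
10xxxxxx -> Class B (128-191)
Class B, default mask 255.255.0.0 (/16)


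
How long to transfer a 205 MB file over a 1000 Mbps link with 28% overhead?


Effective throughput = 1000 * (1 - 28/100) = 720 Mbps
File size in Mb = 205 * 8 = 1640 Mb
Time = 1640 / 720
Time = 2.2778 seconds


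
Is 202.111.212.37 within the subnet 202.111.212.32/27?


Subnet network: 202.111.212.32
Test IP AND mask: 202.111.212.32
Yes, 202.111.212.37 is in 202.111.212.32/27


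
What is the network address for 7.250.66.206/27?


IP:   00000111.11111010.01000010.11001110
Mask: 11111111.11111111.11111111.11100000
AND operation:
Net:  00000111.11111010.01000010.11000000
Network: 7.250.66.192/27


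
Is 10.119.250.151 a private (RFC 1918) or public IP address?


RFC 1918 private ranges:
  10.0.0.0/8 (10.0.0.0 - 10.255.255.255)
  172.16.0.0/12 (172.16.0.0 - 172.31.255.255)
  192.168.0.0/16 (192.168.0.0 - 192.168.255.255)
Private (in 10.0.0.0/8)


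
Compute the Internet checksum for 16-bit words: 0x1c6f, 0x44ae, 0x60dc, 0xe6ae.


Sum all words (with carry folding):
+ 0x1c6f = 0x1c6f
+ 0x44ae = 0x611d
+ 0x60dc = 0xc1f9
+ 0xe6ae = 0xa8a8
One's complement: ~0xa8a8
Checksum = 0x5757


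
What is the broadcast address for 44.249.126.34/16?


Network: 44.249.0.0/16
Host bits = 16
Set all host bits to 1:
Broadcast: 44.249.255.255


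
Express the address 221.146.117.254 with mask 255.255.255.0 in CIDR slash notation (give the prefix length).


Binary: 11111111.11111111.11111111.00000000
Count leading 1s
Prefix: /24


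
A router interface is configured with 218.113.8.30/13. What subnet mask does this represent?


/13 means 13 network bits, 19 host bits
Binary: 11111111111110000000000000000000
Mask: 255.248.0.0


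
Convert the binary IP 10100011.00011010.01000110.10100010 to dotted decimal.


10100011 = 163
00011010 = 26
01000110 = 70
10100010 = 162
IP: 163.26.70.162


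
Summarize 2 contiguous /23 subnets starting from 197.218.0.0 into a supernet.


Original prefix: /23
Number of subnets: 2 = 2^1
New prefix = 23 - 1 = 22
Supernet: 197.218.0.0/22


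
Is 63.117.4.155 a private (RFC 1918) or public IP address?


RFC 1918 private ranges:
  10.0.0.0/8 (10.0.0.0 - 10.255.255.255)
  172.16.0.0/12 (172.16.0.0 - 172.31.255.255)
  192.168.0.0/16 (192.168.0.0 - 192.168.255.255)
Public (not in any RFC 1918 range)


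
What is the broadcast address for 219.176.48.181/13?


Network: 219.176.0.0/13
Host bits = 19
Set all host bits to 1:
Broadcast: 219.183.255.255


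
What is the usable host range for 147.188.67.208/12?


Network: 147.176.0.0
Broadcast: 147.191.255.255
First usable = network + 1
Last usable = broadcast - 1
Range: 147.176.0.1 to 147.191.255.254


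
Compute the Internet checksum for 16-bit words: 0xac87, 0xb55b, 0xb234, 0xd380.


Sum all words (with carry folding):
+ 0xac87 = 0xac87
+ 0xb55b = 0x61e3
+ 0xb234 = 0x1418
+ 0xd380 = 0xe798
One's complement: ~0xe798
Checksum = 0x1867


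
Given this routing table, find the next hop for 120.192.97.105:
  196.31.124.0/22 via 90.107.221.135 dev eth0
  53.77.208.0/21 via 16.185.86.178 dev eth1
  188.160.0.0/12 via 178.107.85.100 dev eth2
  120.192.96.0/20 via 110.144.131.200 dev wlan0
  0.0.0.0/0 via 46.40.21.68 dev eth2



Longest prefix match for 120.192.97.105:
  /22 196.31.124.0: no
  /21 53.77.208.0: no
  /12 188.160.0.0: no
  /20 120.192.96.0: MATCH
  /0 0.0.0.0: MATCH
Selected: next-hop 110.144.131.200 via wlan0 (matched /20)


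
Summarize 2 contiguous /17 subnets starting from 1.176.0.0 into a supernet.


Original prefix: /17
Number of subnets: 2 = 2^1
New prefix = 17 - 1 = 16
Supernet: 1.176.0.0/16


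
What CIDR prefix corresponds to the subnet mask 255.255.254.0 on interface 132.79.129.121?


Binary: 11111111.11111111.11111110.00000000
Count leading 1s
Prefix: /23


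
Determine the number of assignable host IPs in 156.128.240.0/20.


Host bits = 32 - 20 = 12
Total addresses = 2^12 = 4096
Usable = total - 2 (network and broadcast)
Usable hosts: 4094


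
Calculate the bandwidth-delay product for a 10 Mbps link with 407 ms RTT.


BDP = bandwidth * RTT
= 10 Mbps * 407 ms
= 10 * 1e6 * 407 / 1000 bits
= 4070000 bits
= 508750 bytes
= 496.8262 KB
BDP = 4070000 bits (508750 bytes)


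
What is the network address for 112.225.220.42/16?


IP:   01110000.11100001.11011100.00101010
Mask: 11111111.11111111.00000000.00000000
AND operation:
Net:  01110000.11100001.00000000.00000000
Network: 112.225.0.0/16


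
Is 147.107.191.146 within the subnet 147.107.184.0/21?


Subnet network: 147.107.184.0
Test IP AND mask: 147.107.184.0
Yes, 147.107.191.146 is in 147.107.184.0/21


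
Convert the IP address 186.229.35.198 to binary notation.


186 = 10111010
229 = 11100101
35 = 00100011
198 = 11000110
Binary: 10111010.11100101.00100011.11000110


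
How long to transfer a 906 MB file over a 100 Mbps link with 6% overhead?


Effective throughput = 100 * (1 - 6/100) = 94 Mbps
File size in Mb = 906 * 8 = 7248 Mb
Time = 7248 / 94
Time = 77.1064 seconds


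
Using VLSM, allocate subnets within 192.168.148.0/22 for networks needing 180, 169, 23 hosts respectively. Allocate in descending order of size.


180 hosts -> /24 (254 usable): 192.168.148.0/24
169 hosts -> /24 (254 usable): 192.168.149.0/24
23 hosts -> /27 (30 usable): 192.168.150.0/27
Allocation: 192.168.148.0/24 (180 hosts, 254 usable); 192.168.149.0/24 (169 hosts, 254 usable); 192.168.150.0/27 (23 hosts, 30 usable)


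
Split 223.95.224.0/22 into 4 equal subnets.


New prefix = 22 + 2 = 24
Each subnet has 256 addresses
  223.95.224.0/24
  223.95.225.0/24
  223.95.226.0/24
  223.95.227.0/24
Subnets: 223.95.224.0/24, 223.95.225.0/24, 223.95.226.0/24, 223.95.227.0/24


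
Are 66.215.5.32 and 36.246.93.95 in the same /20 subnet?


Mask: 255.255.240.0
66.215.5.32 AND mask = 66.215.0.0
36.246.93.95 AND mask = 36.246.80.0
No, different subnets (66.215.0.0 vs 36.246.80.0)


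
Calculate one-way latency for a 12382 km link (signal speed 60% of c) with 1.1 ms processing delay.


Speed = 0.6 * 3e5 km/s = 180000 km/s
Propagation delay = 12382 / 180000 = 0.0688 s = 68.7889 ms
Processing delay = 1.1 ms
Total one-way latency = 69.8889 ms


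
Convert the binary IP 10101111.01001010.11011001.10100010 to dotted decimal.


10101111 = 175
01001010 = 74
11011001 = 217
10100010 = 162
IP: 175.74.217.162


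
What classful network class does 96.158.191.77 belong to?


First octet: 96
Binary: 01100000
0xxxxxxx -> Class A (1-126)
Class A, default mask 255.0.0.0 (/8)


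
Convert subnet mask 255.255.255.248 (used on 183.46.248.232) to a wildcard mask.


Subnet mask: 255.255.255.248
Wildcard = 255.255.255.255 - subnet mask
255 - 255 = 0
255 - 255 = 0
255 - 255 = 0
255 - 248 = 7
Wildcard: 0.0.0.7


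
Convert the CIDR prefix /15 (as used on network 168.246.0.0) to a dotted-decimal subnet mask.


/15 means 15 network bits, 17 host bits
Binary: 11111111111111100000000000000000
Mask: 255.254.0.0


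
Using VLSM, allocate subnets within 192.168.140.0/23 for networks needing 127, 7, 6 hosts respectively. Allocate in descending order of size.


127 hosts -> /24 (254 usable): 192.168.140.0/24
7 hosts -> /28 (14 usable): 192.168.141.0/28
6 hosts -> /29 (6 usable): 192.168.141.16/29
Allocation: 192.168.140.0/24 (127 hosts, 254 usable); 192.168.141.0/28 (7 hosts, 14 usable); 192.168.141.16/29 (6 hosts, 6 usable)


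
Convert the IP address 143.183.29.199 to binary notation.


143 = 10001111
183 = 10110111
29 = 00011101
199 = 11000111
Binary: 10001111.10110111.00011101.11000111


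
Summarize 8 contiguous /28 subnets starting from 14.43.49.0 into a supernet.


Original prefix: /28
Number of subnets: 8 = 2^3
New prefix = 28 - 3 = 25
Supernet: 14.43.49.0/25


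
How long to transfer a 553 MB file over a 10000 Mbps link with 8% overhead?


Effective throughput = 10000 * (1 - 8/100) = 9200 Mbps
File size in Mb = 553 * 8 = 4424 Mb
Time = 4424 / 9200
Time = 0.4809 seconds


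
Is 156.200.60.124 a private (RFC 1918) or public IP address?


RFC 1918 private ranges:
  10.0.0.0/8 (10.0.0.0 - 10.255.255.255)
  172.16.0.0/12 (172.16.0.0 - 172.31.255.255)
  192.168.0.0/16 (192.168.0.0 - 192.168.255.255)
Public (not in any RFC 1918 range)


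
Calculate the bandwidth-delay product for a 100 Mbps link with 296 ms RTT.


BDP = bandwidth * RTT
= 100 Mbps * 296 ms
= 100 * 1e6 * 296 / 1000 bits
= 29600000 bits
= 3700000 bytes
= 3613.2812 KB
BDP = 29600000 bits (3700000 bytes)


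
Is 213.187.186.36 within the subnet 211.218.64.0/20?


Subnet network: 211.218.64.0
Test IP AND mask: 213.187.176.0
No, 213.187.186.36 is not in 211.218.64.0/20


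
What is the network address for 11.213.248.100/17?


IP:   00001011.11010101.11111000.01100100
Mask: 11111111.11111111.10000000.00000000
AND operation:
Net:  00001011.11010101.10000000.00000000
Network: 11.213.128.0/17


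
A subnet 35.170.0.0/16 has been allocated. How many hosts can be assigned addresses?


Host bits = 32 - 16 = 16
Total addresses = 2^16 = 65536
Usable = total - 2 (network and broadcast)
Usable hosts: 65534
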